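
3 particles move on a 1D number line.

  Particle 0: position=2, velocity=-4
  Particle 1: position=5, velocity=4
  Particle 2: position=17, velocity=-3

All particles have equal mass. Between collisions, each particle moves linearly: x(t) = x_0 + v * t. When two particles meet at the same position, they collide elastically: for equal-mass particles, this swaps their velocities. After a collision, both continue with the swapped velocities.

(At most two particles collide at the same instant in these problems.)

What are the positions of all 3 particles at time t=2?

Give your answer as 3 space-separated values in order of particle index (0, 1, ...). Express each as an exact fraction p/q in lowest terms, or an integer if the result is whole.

Collision at t=12/7: particles 1 and 2 swap velocities; positions: p0=-34/7 p1=83/7 p2=83/7; velocities now: v0=-4 v1=-3 v2=4
Advance to t=2 (no further collisions before then); velocities: v0=-4 v1=-3 v2=4; positions = -6 11 13

Answer: -6 11 13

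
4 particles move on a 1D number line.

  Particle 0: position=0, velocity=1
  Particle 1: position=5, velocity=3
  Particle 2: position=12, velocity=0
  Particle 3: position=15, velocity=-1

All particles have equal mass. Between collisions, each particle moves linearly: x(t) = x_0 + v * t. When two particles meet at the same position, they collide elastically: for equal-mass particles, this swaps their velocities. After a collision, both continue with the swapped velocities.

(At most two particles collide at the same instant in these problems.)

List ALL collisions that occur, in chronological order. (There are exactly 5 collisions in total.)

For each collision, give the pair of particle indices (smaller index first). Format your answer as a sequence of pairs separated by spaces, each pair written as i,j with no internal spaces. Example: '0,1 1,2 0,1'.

Answer: 1,2 2,3 1,2 0,1 1,2

Derivation:
Collision at t=7/3: particles 1 and 2 swap velocities; positions: p0=7/3 p1=12 p2=12 p3=38/3; velocities now: v0=1 v1=0 v2=3 v3=-1
Collision at t=5/2: particles 2 and 3 swap velocities; positions: p0=5/2 p1=12 p2=25/2 p3=25/2; velocities now: v0=1 v1=0 v2=-1 v3=3
Collision at t=3: particles 1 and 2 swap velocities; positions: p0=3 p1=12 p2=12 p3=14; velocities now: v0=1 v1=-1 v2=0 v3=3
Collision at t=15/2: particles 0 and 1 swap velocities; positions: p0=15/2 p1=15/2 p2=12 p3=55/2; velocities now: v0=-1 v1=1 v2=0 v3=3
Collision at t=12: particles 1 and 2 swap velocities; positions: p0=3 p1=12 p2=12 p3=41; velocities now: v0=-1 v1=0 v2=1 v3=3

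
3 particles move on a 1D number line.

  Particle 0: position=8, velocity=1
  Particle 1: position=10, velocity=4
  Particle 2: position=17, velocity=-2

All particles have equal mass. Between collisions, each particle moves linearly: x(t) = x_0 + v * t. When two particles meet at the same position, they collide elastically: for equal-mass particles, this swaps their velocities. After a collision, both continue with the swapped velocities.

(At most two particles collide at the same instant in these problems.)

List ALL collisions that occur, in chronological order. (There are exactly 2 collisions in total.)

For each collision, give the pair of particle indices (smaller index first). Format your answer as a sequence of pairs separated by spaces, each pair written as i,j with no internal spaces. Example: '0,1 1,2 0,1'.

Answer: 1,2 0,1

Derivation:
Collision at t=7/6: particles 1 and 2 swap velocities; positions: p0=55/6 p1=44/3 p2=44/3; velocities now: v0=1 v1=-2 v2=4
Collision at t=3: particles 0 and 1 swap velocities; positions: p0=11 p1=11 p2=22; velocities now: v0=-2 v1=1 v2=4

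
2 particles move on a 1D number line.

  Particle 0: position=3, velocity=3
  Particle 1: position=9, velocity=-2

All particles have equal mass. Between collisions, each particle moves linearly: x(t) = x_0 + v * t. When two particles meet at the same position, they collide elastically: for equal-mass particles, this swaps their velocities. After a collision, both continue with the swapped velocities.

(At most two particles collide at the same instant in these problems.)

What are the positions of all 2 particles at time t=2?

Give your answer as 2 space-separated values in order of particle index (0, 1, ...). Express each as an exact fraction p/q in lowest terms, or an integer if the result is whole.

Collision at t=6/5: particles 0 and 1 swap velocities; positions: p0=33/5 p1=33/5; velocities now: v0=-2 v1=3
Advance to t=2 (no further collisions before then); velocities: v0=-2 v1=3; positions = 5 9

Answer: 5 9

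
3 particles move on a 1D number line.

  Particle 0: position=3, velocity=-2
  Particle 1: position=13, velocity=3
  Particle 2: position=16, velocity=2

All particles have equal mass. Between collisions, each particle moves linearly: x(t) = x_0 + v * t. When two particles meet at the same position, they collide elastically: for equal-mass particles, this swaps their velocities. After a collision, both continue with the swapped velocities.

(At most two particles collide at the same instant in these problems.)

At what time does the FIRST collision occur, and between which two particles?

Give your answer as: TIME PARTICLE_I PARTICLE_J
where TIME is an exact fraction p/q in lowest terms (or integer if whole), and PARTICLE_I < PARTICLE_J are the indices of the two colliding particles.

Pair (0,1): pos 3,13 vel -2,3 -> not approaching (rel speed -5 <= 0)
Pair (1,2): pos 13,16 vel 3,2 -> gap=3, closing at 1/unit, collide at t=3
Earliest collision: t=3 between 1 and 2

Answer: 3 1 2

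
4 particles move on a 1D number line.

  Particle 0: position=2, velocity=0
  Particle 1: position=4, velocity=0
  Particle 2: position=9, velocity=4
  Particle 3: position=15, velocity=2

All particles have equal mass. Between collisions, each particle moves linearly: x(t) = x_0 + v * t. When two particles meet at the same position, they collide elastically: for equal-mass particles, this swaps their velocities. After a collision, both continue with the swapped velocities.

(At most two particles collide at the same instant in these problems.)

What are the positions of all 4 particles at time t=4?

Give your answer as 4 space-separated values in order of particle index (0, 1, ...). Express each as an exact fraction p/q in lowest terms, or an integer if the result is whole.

Answer: 2 4 23 25

Derivation:
Collision at t=3: particles 2 and 3 swap velocities; positions: p0=2 p1=4 p2=21 p3=21; velocities now: v0=0 v1=0 v2=2 v3=4
Advance to t=4 (no further collisions before then); velocities: v0=0 v1=0 v2=2 v3=4; positions = 2 4 23 25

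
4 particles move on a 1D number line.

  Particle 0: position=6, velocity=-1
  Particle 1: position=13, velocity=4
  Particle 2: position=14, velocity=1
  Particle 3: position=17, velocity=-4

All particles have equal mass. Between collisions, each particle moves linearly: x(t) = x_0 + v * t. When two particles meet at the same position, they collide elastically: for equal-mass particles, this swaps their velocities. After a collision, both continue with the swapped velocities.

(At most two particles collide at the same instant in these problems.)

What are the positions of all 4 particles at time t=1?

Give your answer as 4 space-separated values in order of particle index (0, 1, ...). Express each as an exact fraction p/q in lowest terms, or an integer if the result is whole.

Collision at t=1/3: particles 1 and 2 swap velocities; positions: p0=17/3 p1=43/3 p2=43/3 p3=47/3; velocities now: v0=-1 v1=1 v2=4 v3=-4
Collision at t=1/2: particles 2 and 3 swap velocities; positions: p0=11/2 p1=29/2 p2=15 p3=15; velocities now: v0=-1 v1=1 v2=-4 v3=4
Collision at t=3/5: particles 1 and 2 swap velocities; positions: p0=27/5 p1=73/5 p2=73/5 p3=77/5; velocities now: v0=-1 v1=-4 v2=1 v3=4
Advance to t=1 (no further collisions before then); velocities: v0=-1 v1=-4 v2=1 v3=4; positions = 5 13 15 17

Answer: 5 13 15 17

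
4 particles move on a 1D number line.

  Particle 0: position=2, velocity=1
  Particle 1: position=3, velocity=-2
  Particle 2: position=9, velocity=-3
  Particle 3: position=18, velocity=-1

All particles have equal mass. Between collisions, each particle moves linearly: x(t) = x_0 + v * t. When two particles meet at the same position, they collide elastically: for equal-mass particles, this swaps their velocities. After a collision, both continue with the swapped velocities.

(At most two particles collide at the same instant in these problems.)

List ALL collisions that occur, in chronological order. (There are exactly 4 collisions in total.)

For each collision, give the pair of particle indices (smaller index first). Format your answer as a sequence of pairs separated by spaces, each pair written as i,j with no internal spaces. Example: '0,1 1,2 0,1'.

Collision at t=1/3: particles 0 and 1 swap velocities; positions: p0=7/3 p1=7/3 p2=8 p3=53/3; velocities now: v0=-2 v1=1 v2=-3 v3=-1
Collision at t=7/4: particles 1 and 2 swap velocities; positions: p0=-1/2 p1=15/4 p2=15/4 p3=65/4; velocities now: v0=-2 v1=-3 v2=1 v3=-1
Collision at t=6: particles 0 and 1 swap velocities; positions: p0=-9 p1=-9 p2=8 p3=12; velocities now: v0=-3 v1=-2 v2=1 v3=-1
Collision at t=8: particles 2 and 3 swap velocities; positions: p0=-15 p1=-13 p2=10 p3=10; velocities now: v0=-3 v1=-2 v2=-1 v3=1

Answer: 0,1 1,2 0,1 2,3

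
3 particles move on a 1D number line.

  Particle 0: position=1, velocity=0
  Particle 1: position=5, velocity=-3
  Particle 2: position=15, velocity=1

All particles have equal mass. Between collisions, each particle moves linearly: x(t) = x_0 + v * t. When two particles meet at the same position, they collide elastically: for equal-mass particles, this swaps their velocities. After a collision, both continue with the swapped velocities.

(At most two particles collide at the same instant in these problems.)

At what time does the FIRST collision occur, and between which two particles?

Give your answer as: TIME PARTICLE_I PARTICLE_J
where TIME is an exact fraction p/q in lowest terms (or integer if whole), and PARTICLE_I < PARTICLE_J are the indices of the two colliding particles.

Answer: 4/3 0 1

Derivation:
Pair (0,1): pos 1,5 vel 0,-3 -> gap=4, closing at 3/unit, collide at t=4/3
Pair (1,2): pos 5,15 vel -3,1 -> not approaching (rel speed -4 <= 0)
Earliest collision: t=4/3 between 0 and 1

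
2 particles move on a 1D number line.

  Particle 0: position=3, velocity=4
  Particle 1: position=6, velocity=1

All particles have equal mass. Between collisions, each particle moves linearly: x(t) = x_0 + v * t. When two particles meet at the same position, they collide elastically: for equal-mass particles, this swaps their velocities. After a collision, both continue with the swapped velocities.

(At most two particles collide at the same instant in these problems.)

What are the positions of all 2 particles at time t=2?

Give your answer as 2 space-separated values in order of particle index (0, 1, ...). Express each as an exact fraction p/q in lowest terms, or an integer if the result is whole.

Collision at t=1: particles 0 and 1 swap velocities; positions: p0=7 p1=7; velocities now: v0=1 v1=4
Advance to t=2 (no further collisions before then); velocities: v0=1 v1=4; positions = 8 11

Answer: 8 11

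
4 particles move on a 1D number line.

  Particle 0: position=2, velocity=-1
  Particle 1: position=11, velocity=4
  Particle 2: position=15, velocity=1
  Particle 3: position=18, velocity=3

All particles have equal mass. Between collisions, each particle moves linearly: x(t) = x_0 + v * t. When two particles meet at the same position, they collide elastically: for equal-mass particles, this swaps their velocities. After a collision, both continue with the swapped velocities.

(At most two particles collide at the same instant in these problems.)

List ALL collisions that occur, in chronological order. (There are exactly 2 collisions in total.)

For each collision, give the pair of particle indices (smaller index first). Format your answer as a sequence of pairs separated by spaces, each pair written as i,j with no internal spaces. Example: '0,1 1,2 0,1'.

Answer: 1,2 2,3

Derivation:
Collision at t=4/3: particles 1 and 2 swap velocities; positions: p0=2/3 p1=49/3 p2=49/3 p3=22; velocities now: v0=-1 v1=1 v2=4 v3=3
Collision at t=7: particles 2 and 3 swap velocities; positions: p0=-5 p1=22 p2=39 p3=39; velocities now: v0=-1 v1=1 v2=3 v3=4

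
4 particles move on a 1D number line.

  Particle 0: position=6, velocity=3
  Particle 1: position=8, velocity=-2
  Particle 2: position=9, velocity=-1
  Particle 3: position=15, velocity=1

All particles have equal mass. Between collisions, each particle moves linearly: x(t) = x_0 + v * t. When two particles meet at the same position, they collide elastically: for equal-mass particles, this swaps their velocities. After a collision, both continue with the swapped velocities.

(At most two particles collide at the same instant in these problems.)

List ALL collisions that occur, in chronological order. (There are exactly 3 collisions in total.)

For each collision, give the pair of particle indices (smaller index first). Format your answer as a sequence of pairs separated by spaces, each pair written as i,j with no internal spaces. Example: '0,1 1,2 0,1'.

Collision at t=2/5: particles 0 and 1 swap velocities; positions: p0=36/5 p1=36/5 p2=43/5 p3=77/5; velocities now: v0=-2 v1=3 v2=-1 v3=1
Collision at t=3/4: particles 1 and 2 swap velocities; positions: p0=13/2 p1=33/4 p2=33/4 p3=63/4; velocities now: v0=-2 v1=-1 v2=3 v3=1
Collision at t=9/2: particles 2 and 3 swap velocities; positions: p0=-1 p1=9/2 p2=39/2 p3=39/2; velocities now: v0=-2 v1=-1 v2=1 v3=3

Answer: 0,1 1,2 2,3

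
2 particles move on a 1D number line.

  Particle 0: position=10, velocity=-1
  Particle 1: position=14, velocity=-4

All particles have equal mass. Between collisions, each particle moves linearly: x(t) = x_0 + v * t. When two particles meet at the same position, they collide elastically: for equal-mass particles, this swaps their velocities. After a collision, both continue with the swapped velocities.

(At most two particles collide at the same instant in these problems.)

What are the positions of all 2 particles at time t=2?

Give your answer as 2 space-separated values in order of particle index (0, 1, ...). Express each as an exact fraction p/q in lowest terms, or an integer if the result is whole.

Answer: 6 8

Derivation:
Collision at t=4/3: particles 0 and 1 swap velocities; positions: p0=26/3 p1=26/3; velocities now: v0=-4 v1=-1
Advance to t=2 (no further collisions before then); velocities: v0=-4 v1=-1; positions = 6 8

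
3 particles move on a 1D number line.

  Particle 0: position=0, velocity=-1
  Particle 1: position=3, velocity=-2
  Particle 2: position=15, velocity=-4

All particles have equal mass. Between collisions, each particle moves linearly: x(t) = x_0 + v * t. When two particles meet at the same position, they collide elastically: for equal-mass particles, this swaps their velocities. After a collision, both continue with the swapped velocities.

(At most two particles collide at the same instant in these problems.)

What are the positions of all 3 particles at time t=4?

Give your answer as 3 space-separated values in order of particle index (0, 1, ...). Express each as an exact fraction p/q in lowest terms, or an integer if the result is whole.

Answer: -5 -4 -1

Derivation:
Collision at t=3: particles 0 and 1 swap velocities; positions: p0=-3 p1=-3 p2=3; velocities now: v0=-2 v1=-1 v2=-4
Advance to t=4 (no further collisions before then); velocities: v0=-2 v1=-1 v2=-4; positions = -5 -4 -1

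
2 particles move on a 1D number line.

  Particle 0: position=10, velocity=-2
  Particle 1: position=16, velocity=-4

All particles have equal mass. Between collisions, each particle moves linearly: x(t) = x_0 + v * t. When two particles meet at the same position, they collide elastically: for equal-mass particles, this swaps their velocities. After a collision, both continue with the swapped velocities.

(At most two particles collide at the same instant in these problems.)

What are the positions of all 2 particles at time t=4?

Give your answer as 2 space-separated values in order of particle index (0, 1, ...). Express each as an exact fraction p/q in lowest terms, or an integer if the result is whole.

Collision at t=3: particles 0 and 1 swap velocities; positions: p0=4 p1=4; velocities now: v0=-4 v1=-2
Advance to t=4 (no further collisions before then); velocities: v0=-4 v1=-2; positions = 0 2

Answer: 0 2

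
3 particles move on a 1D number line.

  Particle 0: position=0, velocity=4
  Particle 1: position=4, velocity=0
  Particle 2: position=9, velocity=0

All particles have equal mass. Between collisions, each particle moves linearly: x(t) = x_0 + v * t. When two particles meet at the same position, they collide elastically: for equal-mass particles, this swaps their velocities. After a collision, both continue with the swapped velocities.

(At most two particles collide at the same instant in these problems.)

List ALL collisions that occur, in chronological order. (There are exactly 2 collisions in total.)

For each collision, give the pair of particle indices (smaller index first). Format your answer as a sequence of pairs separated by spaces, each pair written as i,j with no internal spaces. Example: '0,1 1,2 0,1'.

Answer: 0,1 1,2

Derivation:
Collision at t=1: particles 0 and 1 swap velocities; positions: p0=4 p1=4 p2=9; velocities now: v0=0 v1=4 v2=0
Collision at t=9/4: particles 1 and 2 swap velocities; positions: p0=4 p1=9 p2=9; velocities now: v0=0 v1=0 v2=4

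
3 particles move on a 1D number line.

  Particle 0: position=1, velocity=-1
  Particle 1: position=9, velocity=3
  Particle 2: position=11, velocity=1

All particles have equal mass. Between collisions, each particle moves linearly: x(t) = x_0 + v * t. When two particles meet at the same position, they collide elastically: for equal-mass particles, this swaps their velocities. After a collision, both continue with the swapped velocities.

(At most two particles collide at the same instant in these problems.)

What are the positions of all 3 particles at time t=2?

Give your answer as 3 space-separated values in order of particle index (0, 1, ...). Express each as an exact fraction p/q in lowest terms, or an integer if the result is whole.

Answer: -1 13 15

Derivation:
Collision at t=1: particles 1 and 2 swap velocities; positions: p0=0 p1=12 p2=12; velocities now: v0=-1 v1=1 v2=3
Advance to t=2 (no further collisions before then); velocities: v0=-1 v1=1 v2=3; positions = -1 13 15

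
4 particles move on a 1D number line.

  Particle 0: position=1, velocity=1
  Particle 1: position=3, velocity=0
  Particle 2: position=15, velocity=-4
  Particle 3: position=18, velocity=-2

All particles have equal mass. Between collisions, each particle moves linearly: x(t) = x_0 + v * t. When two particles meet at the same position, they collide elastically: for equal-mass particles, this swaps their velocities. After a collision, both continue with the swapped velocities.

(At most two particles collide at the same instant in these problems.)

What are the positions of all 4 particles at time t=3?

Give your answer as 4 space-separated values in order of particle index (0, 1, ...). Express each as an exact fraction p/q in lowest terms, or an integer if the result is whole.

Collision at t=2: particles 0 and 1 swap velocities; positions: p0=3 p1=3 p2=7 p3=14; velocities now: v0=0 v1=1 v2=-4 v3=-2
Collision at t=14/5: particles 1 and 2 swap velocities; positions: p0=3 p1=19/5 p2=19/5 p3=62/5; velocities now: v0=0 v1=-4 v2=1 v3=-2
Collision at t=3: particles 0 and 1 swap velocities; positions: p0=3 p1=3 p2=4 p3=12; velocities now: v0=-4 v1=0 v2=1 v3=-2
Advance to t=3 (no further collisions before then); velocities: v0=-4 v1=0 v2=1 v3=-2; positions = 3 3 4 12

Answer: 3 3 4 12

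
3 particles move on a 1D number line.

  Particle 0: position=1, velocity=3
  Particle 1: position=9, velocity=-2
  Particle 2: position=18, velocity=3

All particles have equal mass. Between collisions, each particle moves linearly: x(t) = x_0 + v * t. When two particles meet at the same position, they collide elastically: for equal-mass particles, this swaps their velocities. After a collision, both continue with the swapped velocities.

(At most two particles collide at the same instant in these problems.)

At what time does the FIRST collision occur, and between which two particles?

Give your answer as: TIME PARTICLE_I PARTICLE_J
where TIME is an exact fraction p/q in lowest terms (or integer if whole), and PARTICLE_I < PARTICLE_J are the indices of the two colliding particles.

Pair (0,1): pos 1,9 vel 3,-2 -> gap=8, closing at 5/unit, collide at t=8/5
Pair (1,2): pos 9,18 vel -2,3 -> not approaching (rel speed -5 <= 0)
Earliest collision: t=8/5 between 0 and 1

Answer: 8/5 0 1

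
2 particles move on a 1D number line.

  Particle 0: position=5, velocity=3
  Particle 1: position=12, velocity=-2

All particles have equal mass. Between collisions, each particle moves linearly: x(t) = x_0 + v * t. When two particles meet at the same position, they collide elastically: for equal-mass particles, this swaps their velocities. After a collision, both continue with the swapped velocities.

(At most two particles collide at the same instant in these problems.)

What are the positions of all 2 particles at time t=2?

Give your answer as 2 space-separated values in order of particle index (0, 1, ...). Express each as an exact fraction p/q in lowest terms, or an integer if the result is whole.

Collision at t=7/5: particles 0 and 1 swap velocities; positions: p0=46/5 p1=46/5; velocities now: v0=-2 v1=3
Advance to t=2 (no further collisions before then); velocities: v0=-2 v1=3; positions = 8 11

Answer: 8 11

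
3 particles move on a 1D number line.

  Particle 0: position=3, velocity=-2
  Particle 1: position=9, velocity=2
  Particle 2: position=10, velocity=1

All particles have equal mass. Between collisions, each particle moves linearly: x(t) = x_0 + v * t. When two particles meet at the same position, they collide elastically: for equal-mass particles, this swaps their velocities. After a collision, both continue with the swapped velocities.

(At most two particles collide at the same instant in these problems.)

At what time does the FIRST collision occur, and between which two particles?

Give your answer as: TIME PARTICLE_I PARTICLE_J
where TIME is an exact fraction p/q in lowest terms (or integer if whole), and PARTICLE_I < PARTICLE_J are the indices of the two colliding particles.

Answer: 1 1 2

Derivation:
Pair (0,1): pos 3,9 vel -2,2 -> not approaching (rel speed -4 <= 0)
Pair (1,2): pos 9,10 vel 2,1 -> gap=1, closing at 1/unit, collide at t=1
Earliest collision: t=1 between 1 and 2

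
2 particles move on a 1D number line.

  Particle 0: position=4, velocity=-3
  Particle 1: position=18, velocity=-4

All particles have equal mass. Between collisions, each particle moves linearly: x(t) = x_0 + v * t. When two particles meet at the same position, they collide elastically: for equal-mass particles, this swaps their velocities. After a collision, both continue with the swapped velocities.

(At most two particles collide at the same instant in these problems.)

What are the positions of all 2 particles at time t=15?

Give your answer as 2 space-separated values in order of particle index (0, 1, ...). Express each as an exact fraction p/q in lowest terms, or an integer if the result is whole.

Answer: -42 -41

Derivation:
Collision at t=14: particles 0 and 1 swap velocities; positions: p0=-38 p1=-38; velocities now: v0=-4 v1=-3
Advance to t=15 (no further collisions before then); velocities: v0=-4 v1=-3; positions = -42 -41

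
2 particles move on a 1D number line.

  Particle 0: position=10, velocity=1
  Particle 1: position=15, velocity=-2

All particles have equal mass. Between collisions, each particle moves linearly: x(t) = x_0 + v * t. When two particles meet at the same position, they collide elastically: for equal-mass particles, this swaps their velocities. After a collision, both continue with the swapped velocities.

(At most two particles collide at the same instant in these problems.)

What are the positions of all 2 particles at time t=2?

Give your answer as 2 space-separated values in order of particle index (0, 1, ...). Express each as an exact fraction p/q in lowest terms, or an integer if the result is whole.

Answer: 11 12

Derivation:
Collision at t=5/3: particles 0 and 1 swap velocities; positions: p0=35/3 p1=35/3; velocities now: v0=-2 v1=1
Advance to t=2 (no further collisions before then); velocities: v0=-2 v1=1; positions = 11 12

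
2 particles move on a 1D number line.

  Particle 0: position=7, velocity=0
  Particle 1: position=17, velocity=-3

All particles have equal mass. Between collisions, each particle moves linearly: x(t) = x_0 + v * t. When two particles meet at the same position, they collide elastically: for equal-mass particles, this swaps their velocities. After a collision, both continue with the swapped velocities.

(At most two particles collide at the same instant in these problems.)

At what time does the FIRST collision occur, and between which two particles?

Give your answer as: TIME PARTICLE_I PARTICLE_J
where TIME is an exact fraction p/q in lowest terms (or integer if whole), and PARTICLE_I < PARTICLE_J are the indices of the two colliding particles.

Answer: 10/3 0 1

Derivation:
Pair (0,1): pos 7,17 vel 0,-3 -> gap=10, closing at 3/unit, collide at t=10/3
Earliest collision: t=10/3 between 0 and 1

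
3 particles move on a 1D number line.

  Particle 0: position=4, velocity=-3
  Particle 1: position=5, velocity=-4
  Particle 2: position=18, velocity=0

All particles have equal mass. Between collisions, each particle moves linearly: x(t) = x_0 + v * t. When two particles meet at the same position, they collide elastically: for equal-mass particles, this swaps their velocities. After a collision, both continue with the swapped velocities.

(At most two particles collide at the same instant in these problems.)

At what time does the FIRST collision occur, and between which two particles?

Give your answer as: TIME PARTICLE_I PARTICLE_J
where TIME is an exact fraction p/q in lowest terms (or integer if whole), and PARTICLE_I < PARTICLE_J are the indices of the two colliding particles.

Answer: 1 0 1

Derivation:
Pair (0,1): pos 4,5 vel -3,-4 -> gap=1, closing at 1/unit, collide at t=1
Pair (1,2): pos 5,18 vel -4,0 -> not approaching (rel speed -4 <= 0)
Earliest collision: t=1 between 0 and 1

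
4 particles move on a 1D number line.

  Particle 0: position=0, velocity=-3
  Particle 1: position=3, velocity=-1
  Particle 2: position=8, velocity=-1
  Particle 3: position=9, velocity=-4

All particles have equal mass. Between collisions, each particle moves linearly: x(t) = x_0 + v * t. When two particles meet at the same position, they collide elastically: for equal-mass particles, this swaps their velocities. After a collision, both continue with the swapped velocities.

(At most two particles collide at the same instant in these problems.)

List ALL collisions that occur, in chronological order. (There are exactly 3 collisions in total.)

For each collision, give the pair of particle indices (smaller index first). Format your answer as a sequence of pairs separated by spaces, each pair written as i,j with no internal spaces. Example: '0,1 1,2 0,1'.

Answer: 2,3 1,2 0,1

Derivation:
Collision at t=1/3: particles 2 and 3 swap velocities; positions: p0=-1 p1=8/3 p2=23/3 p3=23/3; velocities now: v0=-3 v1=-1 v2=-4 v3=-1
Collision at t=2: particles 1 and 2 swap velocities; positions: p0=-6 p1=1 p2=1 p3=6; velocities now: v0=-3 v1=-4 v2=-1 v3=-1
Collision at t=9: particles 0 and 1 swap velocities; positions: p0=-27 p1=-27 p2=-6 p3=-1; velocities now: v0=-4 v1=-3 v2=-1 v3=-1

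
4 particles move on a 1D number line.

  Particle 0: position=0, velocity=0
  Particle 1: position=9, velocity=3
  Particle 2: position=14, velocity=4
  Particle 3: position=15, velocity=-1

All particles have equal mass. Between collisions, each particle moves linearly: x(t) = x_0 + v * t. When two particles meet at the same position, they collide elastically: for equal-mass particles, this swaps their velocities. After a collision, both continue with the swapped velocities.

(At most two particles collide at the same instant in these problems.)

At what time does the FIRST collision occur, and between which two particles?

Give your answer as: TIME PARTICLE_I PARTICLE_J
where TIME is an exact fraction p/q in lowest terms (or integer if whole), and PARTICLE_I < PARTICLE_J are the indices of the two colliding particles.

Answer: 1/5 2 3

Derivation:
Pair (0,1): pos 0,9 vel 0,3 -> not approaching (rel speed -3 <= 0)
Pair (1,2): pos 9,14 vel 3,4 -> not approaching (rel speed -1 <= 0)
Pair (2,3): pos 14,15 vel 4,-1 -> gap=1, closing at 5/unit, collide at t=1/5
Earliest collision: t=1/5 between 2 and 3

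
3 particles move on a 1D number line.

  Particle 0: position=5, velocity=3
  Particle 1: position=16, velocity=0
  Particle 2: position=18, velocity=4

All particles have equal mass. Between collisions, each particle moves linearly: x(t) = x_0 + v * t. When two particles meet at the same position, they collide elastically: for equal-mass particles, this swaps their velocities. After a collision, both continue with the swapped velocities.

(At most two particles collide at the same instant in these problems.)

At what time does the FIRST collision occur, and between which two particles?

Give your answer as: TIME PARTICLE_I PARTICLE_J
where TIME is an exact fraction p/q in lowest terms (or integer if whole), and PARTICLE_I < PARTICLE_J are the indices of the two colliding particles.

Answer: 11/3 0 1

Derivation:
Pair (0,1): pos 5,16 vel 3,0 -> gap=11, closing at 3/unit, collide at t=11/3
Pair (1,2): pos 16,18 vel 0,4 -> not approaching (rel speed -4 <= 0)
Earliest collision: t=11/3 between 0 and 1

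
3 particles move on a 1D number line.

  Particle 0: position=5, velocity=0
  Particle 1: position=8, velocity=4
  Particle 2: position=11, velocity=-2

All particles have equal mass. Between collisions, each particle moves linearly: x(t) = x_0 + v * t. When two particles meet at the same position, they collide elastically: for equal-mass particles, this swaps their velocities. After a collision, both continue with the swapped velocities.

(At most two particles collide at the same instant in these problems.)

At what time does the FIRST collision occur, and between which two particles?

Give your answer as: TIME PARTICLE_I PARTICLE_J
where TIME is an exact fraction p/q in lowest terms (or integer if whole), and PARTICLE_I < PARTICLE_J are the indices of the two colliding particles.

Answer: 1/2 1 2

Derivation:
Pair (0,1): pos 5,8 vel 0,4 -> not approaching (rel speed -4 <= 0)
Pair (1,2): pos 8,11 vel 4,-2 -> gap=3, closing at 6/unit, collide at t=1/2
Earliest collision: t=1/2 between 1 and 2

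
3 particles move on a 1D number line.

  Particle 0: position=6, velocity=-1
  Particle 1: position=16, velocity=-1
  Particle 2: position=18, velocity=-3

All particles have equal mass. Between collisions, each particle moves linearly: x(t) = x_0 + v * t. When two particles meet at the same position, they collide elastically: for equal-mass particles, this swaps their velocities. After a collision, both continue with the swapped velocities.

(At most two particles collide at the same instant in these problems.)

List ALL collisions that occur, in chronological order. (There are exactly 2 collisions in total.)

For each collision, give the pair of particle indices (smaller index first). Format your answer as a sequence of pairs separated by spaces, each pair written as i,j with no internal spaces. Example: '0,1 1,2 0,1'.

Collision at t=1: particles 1 and 2 swap velocities; positions: p0=5 p1=15 p2=15; velocities now: v0=-1 v1=-3 v2=-1
Collision at t=6: particles 0 and 1 swap velocities; positions: p0=0 p1=0 p2=10; velocities now: v0=-3 v1=-1 v2=-1

Answer: 1,2 0,1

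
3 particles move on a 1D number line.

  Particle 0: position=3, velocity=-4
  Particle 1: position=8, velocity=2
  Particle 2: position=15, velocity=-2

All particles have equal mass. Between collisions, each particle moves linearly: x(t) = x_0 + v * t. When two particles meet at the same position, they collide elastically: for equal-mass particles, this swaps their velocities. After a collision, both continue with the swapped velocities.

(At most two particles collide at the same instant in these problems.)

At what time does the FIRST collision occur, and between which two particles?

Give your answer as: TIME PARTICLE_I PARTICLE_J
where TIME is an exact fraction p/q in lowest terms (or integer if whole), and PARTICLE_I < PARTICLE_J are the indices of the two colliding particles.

Answer: 7/4 1 2

Derivation:
Pair (0,1): pos 3,8 vel -4,2 -> not approaching (rel speed -6 <= 0)
Pair (1,2): pos 8,15 vel 2,-2 -> gap=7, closing at 4/unit, collide at t=7/4
Earliest collision: t=7/4 between 1 and 2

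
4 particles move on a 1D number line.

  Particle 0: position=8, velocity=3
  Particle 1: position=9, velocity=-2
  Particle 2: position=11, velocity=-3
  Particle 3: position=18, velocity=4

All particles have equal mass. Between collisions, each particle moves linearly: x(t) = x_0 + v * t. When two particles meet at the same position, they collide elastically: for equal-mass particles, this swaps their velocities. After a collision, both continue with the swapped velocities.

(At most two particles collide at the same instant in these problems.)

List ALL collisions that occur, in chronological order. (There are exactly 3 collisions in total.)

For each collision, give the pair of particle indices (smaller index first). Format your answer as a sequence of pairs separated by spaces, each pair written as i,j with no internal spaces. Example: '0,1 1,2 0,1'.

Answer: 0,1 1,2 0,1

Derivation:
Collision at t=1/5: particles 0 and 1 swap velocities; positions: p0=43/5 p1=43/5 p2=52/5 p3=94/5; velocities now: v0=-2 v1=3 v2=-3 v3=4
Collision at t=1/2: particles 1 and 2 swap velocities; positions: p0=8 p1=19/2 p2=19/2 p3=20; velocities now: v0=-2 v1=-3 v2=3 v3=4
Collision at t=2: particles 0 and 1 swap velocities; positions: p0=5 p1=5 p2=14 p3=26; velocities now: v0=-3 v1=-2 v2=3 v3=4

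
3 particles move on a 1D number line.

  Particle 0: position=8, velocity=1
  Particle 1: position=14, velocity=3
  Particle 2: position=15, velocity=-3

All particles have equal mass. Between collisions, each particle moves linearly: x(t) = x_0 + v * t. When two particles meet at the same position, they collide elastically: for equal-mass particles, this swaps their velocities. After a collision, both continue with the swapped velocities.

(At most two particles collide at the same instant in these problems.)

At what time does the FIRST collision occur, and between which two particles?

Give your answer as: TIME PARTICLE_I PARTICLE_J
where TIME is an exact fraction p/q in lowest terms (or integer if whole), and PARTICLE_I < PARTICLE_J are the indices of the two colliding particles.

Pair (0,1): pos 8,14 vel 1,3 -> not approaching (rel speed -2 <= 0)
Pair (1,2): pos 14,15 vel 3,-3 -> gap=1, closing at 6/unit, collide at t=1/6
Earliest collision: t=1/6 between 1 and 2

Answer: 1/6 1 2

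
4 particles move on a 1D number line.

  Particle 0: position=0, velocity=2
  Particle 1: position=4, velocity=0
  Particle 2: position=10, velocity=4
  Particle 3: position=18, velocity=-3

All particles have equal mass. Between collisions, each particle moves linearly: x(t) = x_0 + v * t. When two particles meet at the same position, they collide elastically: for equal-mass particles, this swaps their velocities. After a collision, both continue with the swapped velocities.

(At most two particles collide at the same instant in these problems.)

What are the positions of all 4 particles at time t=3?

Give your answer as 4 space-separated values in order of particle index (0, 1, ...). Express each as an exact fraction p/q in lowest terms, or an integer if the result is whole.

Answer: 4 6 9 22

Derivation:
Collision at t=8/7: particles 2 and 3 swap velocities; positions: p0=16/7 p1=4 p2=102/7 p3=102/7; velocities now: v0=2 v1=0 v2=-3 v3=4
Collision at t=2: particles 0 and 1 swap velocities; positions: p0=4 p1=4 p2=12 p3=18; velocities now: v0=0 v1=2 v2=-3 v3=4
Advance to t=3 (no further collisions before then); velocities: v0=0 v1=2 v2=-3 v3=4; positions = 4 6 9 22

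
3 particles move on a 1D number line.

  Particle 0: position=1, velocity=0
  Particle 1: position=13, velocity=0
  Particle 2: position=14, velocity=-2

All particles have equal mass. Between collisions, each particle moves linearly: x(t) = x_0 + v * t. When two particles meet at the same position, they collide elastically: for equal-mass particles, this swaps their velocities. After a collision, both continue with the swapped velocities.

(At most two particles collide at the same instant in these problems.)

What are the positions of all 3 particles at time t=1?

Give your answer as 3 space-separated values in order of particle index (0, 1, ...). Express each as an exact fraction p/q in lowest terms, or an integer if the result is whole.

Collision at t=1/2: particles 1 and 2 swap velocities; positions: p0=1 p1=13 p2=13; velocities now: v0=0 v1=-2 v2=0
Advance to t=1 (no further collisions before then); velocities: v0=0 v1=-2 v2=0; positions = 1 12 13

Answer: 1 12 13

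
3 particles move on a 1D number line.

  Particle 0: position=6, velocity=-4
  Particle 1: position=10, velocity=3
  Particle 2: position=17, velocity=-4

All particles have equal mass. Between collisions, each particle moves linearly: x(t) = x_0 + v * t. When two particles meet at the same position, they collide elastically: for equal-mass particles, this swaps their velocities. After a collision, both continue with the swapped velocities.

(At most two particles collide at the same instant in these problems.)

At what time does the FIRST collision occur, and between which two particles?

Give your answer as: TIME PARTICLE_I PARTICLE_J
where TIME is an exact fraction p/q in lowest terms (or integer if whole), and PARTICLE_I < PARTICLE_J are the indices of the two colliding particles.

Answer: 1 1 2

Derivation:
Pair (0,1): pos 6,10 vel -4,3 -> not approaching (rel speed -7 <= 0)
Pair (1,2): pos 10,17 vel 3,-4 -> gap=7, closing at 7/unit, collide at t=1
Earliest collision: t=1 between 1 and 2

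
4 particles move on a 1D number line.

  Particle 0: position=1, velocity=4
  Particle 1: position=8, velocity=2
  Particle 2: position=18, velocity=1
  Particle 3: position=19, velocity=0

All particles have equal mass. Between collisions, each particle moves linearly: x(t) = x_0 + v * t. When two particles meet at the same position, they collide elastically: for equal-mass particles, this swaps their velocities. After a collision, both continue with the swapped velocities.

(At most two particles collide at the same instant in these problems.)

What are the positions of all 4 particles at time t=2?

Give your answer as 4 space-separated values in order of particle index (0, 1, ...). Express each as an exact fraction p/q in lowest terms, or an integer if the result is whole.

Answer: 9 12 19 20

Derivation:
Collision at t=1: particles 2 and 3 swap velocities; positions: p0=5 p1=10 p2=19 p3=19; velocities now: v0=4 v1=2 v2=0 v3=1
Advance to t=2 (no further collisions before then); velocities: v0=4 v1=2 v2=0 v3=1; positions = 9 12 19 20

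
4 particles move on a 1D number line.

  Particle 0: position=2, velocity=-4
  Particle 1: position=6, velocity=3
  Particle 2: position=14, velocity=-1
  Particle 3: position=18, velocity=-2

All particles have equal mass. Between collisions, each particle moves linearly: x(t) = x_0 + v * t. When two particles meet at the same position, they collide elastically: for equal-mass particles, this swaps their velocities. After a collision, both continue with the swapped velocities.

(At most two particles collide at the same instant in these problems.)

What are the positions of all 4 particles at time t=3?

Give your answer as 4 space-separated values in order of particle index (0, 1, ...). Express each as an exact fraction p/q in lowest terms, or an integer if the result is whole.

Answer: -10 11 12 15

Derivation:
Collision at t=2: particles 1 and 2 swap velocities; positions: p0=-6 p1=12 p2=12 p3=14; velocities now: v0=-4 v1=-1 v2=3 v3=-2
Collision at t=12/5: particles 2 and 3 swap velocities; positions: p0=-38/5 p1=58/5 p2=66/5 p3=66/5; velocities now: v0=-4 v1=-1 v2=-2 v3=3
Advance to t=3 (no further collisions before then); velocities: v0=-4 v1=-1 v2=-2 v3=3; positions = -10 11 12 15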